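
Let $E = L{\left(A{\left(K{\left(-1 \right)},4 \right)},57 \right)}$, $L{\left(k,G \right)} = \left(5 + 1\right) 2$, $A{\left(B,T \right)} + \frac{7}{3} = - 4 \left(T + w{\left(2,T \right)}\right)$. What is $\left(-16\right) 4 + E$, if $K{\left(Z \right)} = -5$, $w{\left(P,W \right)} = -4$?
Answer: $-52$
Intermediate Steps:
$A{\left(B,T \right)} = \frac{41}{3} - 4 T$ ($A{\left(B,T \right)} = - \frac{7}{3} - 4 \left(T - 4\right) = - \frac{7}{3} - 4 \left(-4 + T\right) = - \frac{7}{3} - \left(-16 + 4 T\right) = \frac{41}{3} - 4 T$)
$L{\left(k,G \right)} = 12$ ($L{\left(k,G \right)} = 6 \cdot 2 = 12$)
$E = 12$
$\left(-16\right) 4 + E = \left(-16\right) 4 + 12 = -64 + 12 = -52$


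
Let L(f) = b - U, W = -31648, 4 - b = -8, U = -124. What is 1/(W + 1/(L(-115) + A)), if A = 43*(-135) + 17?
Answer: -5652/178874497 ≈ -3.1598e-5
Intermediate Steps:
b = 12 (b = 4 - 1*(-8) = 4 + 8 = 12)
A = -5788 (A = -5805 + 17 = -5788)
L(f) = 136 (L(f) = 12 - 1*(-124) = 12 + 124 = 136)
1/(W + 1/(L(-115) + A)) = 1/(-31648 + 1/(136 - 5788)) = 1/(-31648 + 1/(-5652)) = 1/(-31648 - 1/5652) = 1/(-178874497/5652) = -5652/178874497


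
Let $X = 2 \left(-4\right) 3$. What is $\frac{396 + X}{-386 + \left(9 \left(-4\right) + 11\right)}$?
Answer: $- \frac{124}{137} \approx -0.90511$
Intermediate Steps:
$X = -24$ ($X = \left(-8\right) 3 = -24$)
$\frac{396 + X}{-386 + \left(9 \left(-4\right) + 11\right)} = \frac{396 - 24}{-386 + \left(9 \left(-4\right) + 11\right)} = \frac{372}{-386 + \left(-36 + 11\right)} = \frac{372}{-386 - 25} = \frac{372}{-411} = 372 \left(- \frac{1}{411}\right) = - \frac{124}{137}$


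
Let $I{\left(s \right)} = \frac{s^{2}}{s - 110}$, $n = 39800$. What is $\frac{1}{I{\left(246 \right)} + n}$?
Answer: $\frac{34}{1368329} \approx 2.4848 \cdot 10^{-5}$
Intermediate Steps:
$I{\left(s \right)} = \frac{s^{2}}{-110 + s}$
$\frac{1}{I{\left(246 \right)} + n} = \frac{1}{\frac{246^{2}}{-110 + 246} + 39800} = \frac{1}{\frac{60516}{136} + 39800} = \frac{1}{60516 \cdot \frac{1}{136} + 39800} = \frac{1}{\frac{15129}{34} + 39800} = \frac{1}{\frac{1368329}{34}} = \frac{34}{1368329}$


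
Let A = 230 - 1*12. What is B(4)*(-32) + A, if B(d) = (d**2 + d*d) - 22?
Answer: -102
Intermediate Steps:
B(d) = -22 + 2*d**2 (B(d) = (d**2 + d**2) - 22 = 2*d**2 - 22 = -22 + 2*d**2)
A = 218 (A = 230 - 12 = 218)
B(4)*(-32) + A = (-22 + 2*4**2)*(-32) + 218 = (-22 + 2*16)*(-32) + 218 = (-22 + 32)*(-32) + 218 = 10*(-32) + 218 = -320 + 218 = -102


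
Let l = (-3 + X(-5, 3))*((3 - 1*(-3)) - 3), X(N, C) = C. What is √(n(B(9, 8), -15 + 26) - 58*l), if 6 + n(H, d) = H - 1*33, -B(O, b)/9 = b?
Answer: I*√111 ≈ 10.536*I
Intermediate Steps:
B(O, b) = -9*b
l = 0 (l = (-3 + 3)*((3 - 1*(-3)) - 3) = 0*((3 + 3) - 3) = 0*(6 - 3) = 0*3 = 0)
n(H, d) = -39 + H (n(H, d) = -6 + (H - 1*33) = -6 + (H - 33) = -6 + (-33 + H) = -39 + H)
√(n(B(9, 8), -15 + 26) - 58*l) = √((-39 - 9*8) - 58*0) = √((-39 - 72) + 0) = √(-111 + 0) = √(-111) = I*√111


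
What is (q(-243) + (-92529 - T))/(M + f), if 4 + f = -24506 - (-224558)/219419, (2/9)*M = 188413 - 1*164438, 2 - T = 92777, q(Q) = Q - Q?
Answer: 107954148/36589664461 ≈ 0.0029504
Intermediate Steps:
q(Q) = 0
T = -92775 (T = 2 - 1*92777 = 2 - 92777 = -92775)
M = 215775/2 (M = 9*(188413 - 1*164438)/2 = 9*(188413 - 164438)/2 = (9/2)*23975 = 215775/2 ≈ 1.0789e+5)
f = -5377735132/219419 (f = -4 + (-24506 - (-224558)/219419) = -4 + (-24506 - 1*(-224558/219419)) = -4 + (-24506 + 224558/219419) = -4 - 5376857456/219419 = -5377735132/219419 ≈ -24509.)
(q(-243) + (-92529 - T))/(M + f) = (0 + (-92529 - 1*(-92775)))/(215775/2 - 5377735132/219419) = (0 + (-92529 + 92775))/(36589664461/438838) = (0 + 246)*(438838/36589664461) = 246*(438838/36589664461) = 107954148/36589664461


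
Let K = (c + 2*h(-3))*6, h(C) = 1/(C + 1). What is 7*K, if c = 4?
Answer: 126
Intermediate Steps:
h(C) = 1/(1 + C)
K = 18 (K = (4 + 2/(1 - 3))*6 = (4 + 2/(-2))*6 = (4 + 2*(-½))*6 = (4 - 1)*6 = 3*6 = 18)
7*K = 7*18 = 126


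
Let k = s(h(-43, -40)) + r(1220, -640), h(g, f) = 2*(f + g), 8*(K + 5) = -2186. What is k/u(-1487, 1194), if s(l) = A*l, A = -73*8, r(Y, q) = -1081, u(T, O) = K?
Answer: -383452/1113 ≈ -344.52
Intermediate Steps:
K = -1113/4 (K = -5 + (⅛)*(-2186) = -5 - 1093/4 = -1113/4 ≈ -278.25)
u(T, O) = -1113/4
h(g, f) = 2*f + 2*g
A = -584
s(l) = -584*l
k = 95863 (k = -584*(2*(-40) + 2*(-43)) - 1081 = -584*(-80 - 86) - 1081 = -584*(-166) - 1081 = 96944 - 1081 = 95863)
k/u(-1487, 1194) = 95863/(-1113/4) = 95863*(-4/1113) = -383452/1113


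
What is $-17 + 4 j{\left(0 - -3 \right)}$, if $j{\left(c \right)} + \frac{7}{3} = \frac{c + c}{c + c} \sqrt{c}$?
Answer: $- \frac{79}{3} + 4 \sqrt{3} \approx -19.405$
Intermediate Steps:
$j{\left(c \right)} = - \frac{7}{3} + \sqrt{c}$ ($j{\left(c \right)} = - \frac{7}{3} + \frac{c + c}{c + c} \sqrt{c} = - \frac{7}{3} + \frac{2 c}{2 c} \sqrt{c} = - \frac{7}{3} + 2 c \frac{1}{2 c} \sqrt{c} = - \frac{7}{3} + 1 \sqrt{c} = - \frac{7}{3} + \sqrt{c}$)
$-17 + 4 j{\left(0 - -3 \right)} = -17 + 4 \left(- \frac{7}{3} + \sqrt{0 - -3}\right) = -17 + 4 \left(- \frac{7}{3} + \sqrt{0 + 3}\right) = -17 + 4 \left(- \frac{7}{3} + \sqrt{3}\right) = -17 - \left(\frac{28}{3} - 4 \sqrt{3}\right) = - \frac{79}{3} + 4 \sqrt{3}$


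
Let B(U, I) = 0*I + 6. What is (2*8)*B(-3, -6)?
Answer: 96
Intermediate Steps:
B(U, I) = 6 (B(U, I) = 0 + 6 = 6)
(2*8)*B(-3, -6) = (2*8)*6 = 16*6 = 96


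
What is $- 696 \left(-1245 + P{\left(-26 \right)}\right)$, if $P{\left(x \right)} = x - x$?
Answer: $866520$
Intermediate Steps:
$P{\left(x \right)} = 0$
$- 696 \left(-1245 + P{\left(-26 \right)}\right) = - 696 \left(-1245 + 0\right) = \left(-696\right) \left(-1245\right) = 866520$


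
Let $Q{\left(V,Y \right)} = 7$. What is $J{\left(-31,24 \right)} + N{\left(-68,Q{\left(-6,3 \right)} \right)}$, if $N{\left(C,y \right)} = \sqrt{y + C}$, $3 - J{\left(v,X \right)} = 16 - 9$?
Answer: $-4 + i \sqrt{61} \approx -4.0 + 7.8102 i$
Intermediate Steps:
$J{\left(v,X \right)} = -4$ ($J{\left(v,X \right)} = 3 - \left(16 - 9\right) = 3 - 7 = -4$)
$N{\left(C,y \right)} = \sqrt{C + y}$
$J{\left(-31,24 \right)} + N{\left(-68,Q{\left(-6,3 \right)} \right)} = -4 + \sqrt{-68 + 7} = -4 + \sqrt{-61} = -4 + i \sqrt{61}$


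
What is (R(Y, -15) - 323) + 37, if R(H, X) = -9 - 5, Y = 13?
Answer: -300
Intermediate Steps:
R(H, X) = -14
(R(Y, -15) - 323) + 37 = (-14 - 323) + 37 = -337 + 37 = -300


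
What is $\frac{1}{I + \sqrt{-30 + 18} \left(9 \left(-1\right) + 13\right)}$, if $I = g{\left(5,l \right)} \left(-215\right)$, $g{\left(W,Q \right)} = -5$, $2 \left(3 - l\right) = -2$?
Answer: $\frac{1075}{1155817} - \frac{8 i \sqrt{3}}{1155817} \approx 0.00093008 - 1.1988 \cdot 10^{-5} i$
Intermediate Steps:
$l = 4$ ($l = 3 - -1 = 3 + 1 = 4$)
$I = 1075$ ($I = \left(-5\right) \left(-215\right) = 1075$)
$\frac{1}{I + \sqrt{-30 + 18} \left(9 \left(-1\right) + 13\right)} = \frac{1}{1075 + \sqrt{-30 + 18} \left(9 \left(-1\right) + 13\right)} = \frac{1}{1075 + \sqrt{-12} \left(-9 + 13\right)} = \frac{1}{1075 + 2 i \sqrt{3} \cdot 4} = \frac{1}{1075 + 8 i \sqrt{3}}$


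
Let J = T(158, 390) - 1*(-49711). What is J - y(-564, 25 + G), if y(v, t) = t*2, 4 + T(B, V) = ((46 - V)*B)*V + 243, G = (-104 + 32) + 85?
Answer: -21147406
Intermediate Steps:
G = 13 (G = -72 + 85 = 13)
T(B, V) = 239 + B*V*(46 - V) (T(B, V) = -4 + (((46 - V)*B)*V + 243) = -4 + ((B*(46 - V))*V + 243) = -4 + (B*V*(46 - V) + 243) = -4 + (243 + B*V*(46 - V)) = 239 + B*V*(46 - V))
y(v, t) = 2*t
J = -21147330 (J = (239 - 1*158*390² + 46*158*390) - 1*(-49711) = (239 - 1*158*152100 + 2834520) + 49711 = (239 - 24031800 + 2834520) + 49711 = -21197041 + 49711 = -21147330)
J - y(-564, 25 + G) = -21147330 - 2*(25 + 13) = -21147330 - 2*38 = -21147330 - 1*76 = -21147330 - 76 = -21147406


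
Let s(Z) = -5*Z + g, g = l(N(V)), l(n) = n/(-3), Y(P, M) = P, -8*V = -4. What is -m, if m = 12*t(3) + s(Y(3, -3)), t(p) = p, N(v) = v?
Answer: -125/6 ≈ -20.833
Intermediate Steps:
V = ½ (V = -⅛*(-4) = ½ ≈ 0.50000)
l(n) = -n/3 (l(n) = n*(-⅓) = -n/3)
g = -⅙ (g = -⅓*½ = -⅙ ≈ -0.16667)
s(Z) = -⅙ - 5*Z (s(Z) = -5*Z - ⅙ = -⅙ - 5*Z)
m = 125/6 (m = 12*3 + (-⅙ - 5*3) = 36 + (-⅙ - 15) = 36 - 91/6 = 125/6 ≈ 20.833)
-m = -1*125/6 = -125/6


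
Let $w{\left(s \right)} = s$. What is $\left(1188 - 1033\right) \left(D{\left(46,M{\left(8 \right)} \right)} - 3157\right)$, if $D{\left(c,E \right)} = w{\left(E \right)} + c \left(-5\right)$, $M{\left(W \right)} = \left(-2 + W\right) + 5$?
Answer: $-523280$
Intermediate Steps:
$M{\left(W \right)} = 3 + W$
$D{\left(c,E \right)} = E - 5 c$ ($D{\left(c,E \right)} = E + c \left(-5\right) = E - 5 c$)
$\left(1188 - 1033\right) \left(D{\left(46,M{\left(8 \right)} \right)} - 3157\right) = \left(1188 - 1033\right) \left(\left(\left(3 + 8\right) - 230\right) - 3157\right) = 155 \left(\left(11 - 230\right) - 3157\right) = 155 \left(-219 - 3157\right) = 155 \left(-3376\right) = -523280$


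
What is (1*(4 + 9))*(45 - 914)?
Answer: -11297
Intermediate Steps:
(1*(4 + 9))*(45 - 914) = (1*13)*(-869) = 13*(-869) = -11297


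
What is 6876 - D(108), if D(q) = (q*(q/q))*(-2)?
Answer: 7092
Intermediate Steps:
D(q) = -2*q (D(q) = (q*1)*(-2) = q*(-2) = -2*q)
6876 - D(108) = 6876 - (-2)*108 = 6876 - 1*(-216) = 6876 + 216 = 7092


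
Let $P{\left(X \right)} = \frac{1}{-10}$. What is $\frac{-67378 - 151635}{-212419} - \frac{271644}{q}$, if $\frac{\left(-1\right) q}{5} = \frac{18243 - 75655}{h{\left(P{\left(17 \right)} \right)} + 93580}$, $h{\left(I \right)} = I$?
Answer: $- \frac{13499292442016041}{152442495350} \approx -88553.0$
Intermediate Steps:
$P{\left(X \right)} = - \frac{1}{10}$
$q = \frac{2870600}{935799}$ ($q = - 5 \frac{18243 - 75655}{- \frac{1}{10} + 93580} = - 5 \left(- \frac{57412}{\frac{935799}{10}}\right) = - 5 \left(\left(-57412\right) \frac{10}{935799}\right) = \left(-5\right) \left(- \frac{574120}{935799}\right) = \frac{2870600}{935799} \approx 3.0675$)
$\frac{-67378 - 151635}{-212419} - \frac{271644}{q} = \frac{-67378 - 151635}{-212419} - \frac{271644}{\frac{2870600}{935799}} = \left(-67378 - 151635\right) \left(- \frac{1}{212419}\right) - \frac{63551045889}{717650} = \left(-219013\right) \left(- \frac{1}{212419}\right) - \frac{63551045889}{717650} = \frac{219013}{212419} - \frac{63551045889}{717650} = - \frac{13499292442016041}{152442495350}$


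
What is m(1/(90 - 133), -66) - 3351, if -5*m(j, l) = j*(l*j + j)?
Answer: -6195986/1849 ≈ -3351.0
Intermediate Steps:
m(j, l) = -j*(j + j*l)/5 (m(j, l) = -j*(l*j + j)/5 = -j*(j*l + j)/5 = -j*(j + j*l)/5)
m(1/(90 - 133), -66) - 3351 = (1/(90 - 133))²*(-1 - 1*(-66))/5 - 3351 = (1/(-43))²*(-1 + 66)/5 - 3351 = (⅕)*(-1/43)²*65 - 3351 = (⅕)*(1/1849)*65 - 3351 = 13/1849 - 3351 = -6195986/1849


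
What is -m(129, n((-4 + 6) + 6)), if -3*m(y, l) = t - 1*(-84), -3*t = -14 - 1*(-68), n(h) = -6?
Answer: 22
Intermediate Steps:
t = -18 (t = -(-14 - 1*(-68))/3 = -(-14 + 68)/3 = -⅓*54 = -18)
m(y, l) = -22 (m(y, l) = -(-18 - 1*(-84))/3 = -(-18 + 84)/3 = -⅓*66 = -22)
-m(129, n((-4 + 6) + 6)) = -1*(-22) = 22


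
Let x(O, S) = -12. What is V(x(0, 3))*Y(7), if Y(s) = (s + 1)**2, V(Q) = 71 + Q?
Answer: 3776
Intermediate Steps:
Y(s) = (1 + s)**2
V(x(0, 3))*Y(7) = (71 - 12)*(1 + 7)**2 = 59*8**2 = 59*64 = 3776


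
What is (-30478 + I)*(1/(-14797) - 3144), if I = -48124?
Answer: 3656704086938/14797 ≈ 2.4712e+8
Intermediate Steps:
(-30478 + I)*(1/(-14797) - 3144) = (-30478 - 48124)*(1/(-14797) - 3144) = -78602*(-1/14797 - 3144) = -78602*(-46521769/14797) = 3656704086938/14797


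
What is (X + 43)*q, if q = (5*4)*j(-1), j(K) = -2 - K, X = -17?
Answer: -520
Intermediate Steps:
q = -20 (q = (5*4)*(-2 - 1*(-1)) = 20*(-2 + 1) = 20*(-1) = -20)
(X + 43)*q = (-17 + 43)*(-20) = 26*(-20) = -520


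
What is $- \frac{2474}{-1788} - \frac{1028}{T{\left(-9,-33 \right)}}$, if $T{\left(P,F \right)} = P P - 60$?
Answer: $- \frac{297685}{6258} \approx -47.569$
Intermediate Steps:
$T{\left(P,F \right)} = -60 + P^{2}$ ($T{\left(P,F \right)} = P^{2} - 60 = -60 + P^{2}$)
$- \frac{2474}{-1788} - \frac{1028}{T{\left(-9,-33 \right)}} = - \frac{2474}{-1788} - \frac{1028}{-60 + \left(-9\right)^{2}} = \left(-2474\right) \left(- \frac{1}{1788}\right) - \frac{1028}{-60 + 81} = \frac{1237}{894} - \frac{1028}{21} = - \frac{297685}{6258}$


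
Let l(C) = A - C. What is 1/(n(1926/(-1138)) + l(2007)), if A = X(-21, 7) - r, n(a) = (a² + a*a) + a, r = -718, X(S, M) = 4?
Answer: -323761/414726094 ≈ -0.00078066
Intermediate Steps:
n(a) = a + 2*a² (n(a) = (a² + a²) + a = 2*a² + a = a + 2*a²)
A = 722 (A = 4 - 1*(-718) = 4 + 718 = 722)
l(C) = 722 - C
1/(n(1926/(-1138)) + l(2007)) = 1/((1926/(-1138))*(1 + 2*(1926/(-1138))) + (722 - 1*2007)) = 1/((1926*(-1/1138))*(1 + 2*(1926*(-1/1138))) + (722 - 2007)) = 1/(-963*(1 + 2*(-963/569))/569 - 1285) = 1/(-963*(1 - 1926/569)/569 - 1285) = 1/(-963/569*(-1357/569) - 1285) = 1/(1306791/323761 - 1285) = 1/(-414726094/323761) = -323761/414726094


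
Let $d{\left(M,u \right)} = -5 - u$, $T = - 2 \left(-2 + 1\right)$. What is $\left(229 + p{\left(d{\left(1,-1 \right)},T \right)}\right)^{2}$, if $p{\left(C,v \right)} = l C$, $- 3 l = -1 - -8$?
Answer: $\frac{511225}{9} \approx 56803.0$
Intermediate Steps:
$T = 2$ ($T = \left(-2\right) \left(-1\right) = 2$)
$l = - \frac{7}{3}$ ($l = - \frac{-1 - -8}{3} = - \frac{-1 + 8}{3} = \left(- \frac{1}{3}\right) 7 = - \frac{7}{3} \approx -2.3333$)
$p{\left(C,v \right)} = - \frac{7 C}{3}$
$\left(229 + p{\left(d{\left(1,-1 \right)},T \right)}\right)^{2} = \left(229 - \frac{7 \left(-5 - -1\right)}{3}\right)^{2} = \left(229 - \frac{7 \left(-5 + 1\right)}{3}\right)^{2} = \left(229 - - \frac{28}{3}\right)^{2} = \left(229 + \frac{28}{3}\right)^{2} = \left(\frac{715}{3}\right)^{2} = \frac{511225}{9}$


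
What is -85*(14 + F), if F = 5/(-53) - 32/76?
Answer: -1154215/1007 ≈ -1146.2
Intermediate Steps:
F = -519/1007 (F = 5*(-1/53) - 32*1/76 = -5/53 - 8/19 = -519/1007 ≈ -0.51539)
-85*(14 + F) = -85*(14 - 519/1007) = -85*13579/1007 = -1154215/1007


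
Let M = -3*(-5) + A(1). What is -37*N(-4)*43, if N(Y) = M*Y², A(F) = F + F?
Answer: -432752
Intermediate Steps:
A(F) = 2*F
M = 17 (M = -3*(-5) + 2*1 = 15 + 2 = 17)
N(Y) = 17*Y²
-37*N(-4)*43 = -629*(-4)²*43 = -629*16*43 = -37*272*43 = -10064*43 = -432752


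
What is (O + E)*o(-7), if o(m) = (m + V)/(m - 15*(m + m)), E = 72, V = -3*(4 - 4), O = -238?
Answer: 166/29 ≈ 5.7241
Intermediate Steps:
V = 0 (V = -3*0 = 0)
o(m) = -1/29 (o(m) = (m + 0)/(m - 15*(m + m)) = m/(m - 30*m) = m/((-29*m)) = m*(-1/(29*m)) = -1/29)
(O + E)*o(-7) = (-238 + 72)*(-1/29) = -166*(-1/29) = 166/29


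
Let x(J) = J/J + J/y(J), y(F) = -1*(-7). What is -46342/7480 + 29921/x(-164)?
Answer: -46292331/34540 ≈ -1340.3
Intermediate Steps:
y(F) = 7
x(J) = 1 + J/7 (x(J) = J/J + J/7 = 1 + J*(⅐) = 1 + J/7)
-46342/7480 + 29921/x(-164) = -46342/7480 + 29921/(1 + (⅐)*(-164)) = -46342*1/7480 + 29921/(1 - 164/7) = -1363/220 + 29921/(-157/7) = -1363/220 + 29921*(-7/157) = -1363/220 - 209447/157 = -46292331/34540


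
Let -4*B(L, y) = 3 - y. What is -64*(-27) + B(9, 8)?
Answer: 6917/4 ≈ 1729.3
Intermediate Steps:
B(L, y) = -¾ + y/4 (B(L, y) = -(3 - y)/4 = -¾ + y/4)
-64*(-27) + B(9, 8) = -64*(-27) + (-¾ + (¼)*8) = 1728 + (-¾ + 2) = 1728 + 5/4 = 6917/4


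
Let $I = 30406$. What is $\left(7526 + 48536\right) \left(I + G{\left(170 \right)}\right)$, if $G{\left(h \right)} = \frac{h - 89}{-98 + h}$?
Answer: $\frac{6818736967}{4} \approx 1.7047 \cdot 10^{9}$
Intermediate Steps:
$G{\left(h \right)} = \frac{-89 + h}{-98 + h}$
$\left(7526 + 48536\right) \left(I + G{\left(170 \right)}\right) = \left(7526 + 48536\right) \left(30406 + \frac{-89 + 170}{-98 + 170}\right) = 56062 \left(30406 + \frac{1}{72} \cdot 81\right) = 56062 \left(30406 + \frac{9}{8}\right) = 56062 \cdot \frac{243257}{8} = \frac{6818736967}{4}$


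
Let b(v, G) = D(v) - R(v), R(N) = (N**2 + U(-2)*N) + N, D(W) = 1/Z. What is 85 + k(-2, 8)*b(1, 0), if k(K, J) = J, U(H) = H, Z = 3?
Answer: 263/3 ≈ 87.667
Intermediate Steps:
D(W) = 1/3
R(N) = N**2 - N (R(N) = (N**2 - 2*N) + N = N**2 - N)
b(v, G) = 1/3 - v*(-1 + v)
85 + k(-2, 8)*b(1, 0) = 85 + 8*(1/3 + 1 - 1*1**2) = 85 + 8*(1/3 + 1 - 1*1) = 85 + 8*(1/3 + 1 - 1) = 85 + 8*(1/3) = 85 + 8/3 = 263/3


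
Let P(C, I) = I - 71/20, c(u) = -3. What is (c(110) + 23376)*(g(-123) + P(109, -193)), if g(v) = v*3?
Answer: -264372003/20 ≈ -1.3219e+7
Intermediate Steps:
P(C, I) = -71/20 + I (P(C, I) = I - 71*1/20 = I - 71/20 = -71/20 + I)
g(v) = 3*v
(c(110) + 23376)*(g(-123) + P(109, -193)) = (-3 + 23376)*(3*(-123) + (-71/20 - 193)) = 23373*(-369 - 3931/20) = 23373*(-11311/20) = -264372003/20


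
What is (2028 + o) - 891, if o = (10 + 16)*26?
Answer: 1813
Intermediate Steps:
o = 676 (o = 26*26 = 676)
(2028 + o) - 891 = (2028 + 676) - 891 = 2704 - 891 = 1813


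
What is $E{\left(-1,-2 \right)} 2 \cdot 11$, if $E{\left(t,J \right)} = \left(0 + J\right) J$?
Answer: $88$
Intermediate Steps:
$E{\left(t,J \right)} = J^{2}$ ($E{\left(t,J \right)} = J J = J^{2}$)
$E{\left(-1,-2 \right)} 2 \cdot 11 = \left(-2\right)^{2} \cdot 2 \cdot 11 = 4 \cdot 2 \cdot 11 = 8 \cdot 11 = 88$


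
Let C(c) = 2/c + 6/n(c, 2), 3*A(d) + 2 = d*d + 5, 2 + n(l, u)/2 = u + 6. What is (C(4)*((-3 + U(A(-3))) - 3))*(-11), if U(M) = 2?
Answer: 44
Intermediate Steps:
n(l, u) = 8 + 2*u (n(l, u) = -4 + 2*(u + 6) = -4 + 2*(6 + u) = -4 + (12 + 2*u) = 8 + 2*u)
A(d) = 1 + d²/3 (A(d) = -⅔ + (d*d + 5)/3 = -⅔ + (d² + 5)/3 = -⅔ + (5 + d²)/3 = -⅔ + (5/3 + d²/3) = 1 + d²/3)
C(c) = ½ + 2/c (C(c) = 2/c + 6/(8 + 2*2) = 2/c + 6/(8 + 4) = 2/c + 6/12 = 2/c + 6*(1/12) = 2/c + ½ = ½ + 2/c)
(C(4)*((-3 + U(A(-3))) - 3))*(-11) = (((½)*(4 + 4)/4)*((-3 + 2) - 3))*(-11) = (((½)*(¼)*8)*(-1 - 3))*(-11) = (1*(-4))*(-11) = -4*(-11) = 44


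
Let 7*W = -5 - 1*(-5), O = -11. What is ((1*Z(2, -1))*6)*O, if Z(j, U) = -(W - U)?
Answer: 66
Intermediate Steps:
W = 0 (W = (-5 - 1*(-5))/7 = (-5 + 5)/7 = (⅐)*0 = 0)
Z(j, U) = U (Z(j, U) = -(0 - U) = -(-1)*U = U)
((1*Z(2, -1))*6)*O = ((1*(-1))*6)*(-11) = -1*6*(-11) = -6*(-11) = 66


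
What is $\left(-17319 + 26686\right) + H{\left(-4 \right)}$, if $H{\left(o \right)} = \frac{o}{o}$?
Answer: $9368$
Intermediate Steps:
$H{\left(o \right)} = 1$
$\left(-17319 + 26686\right) + H{\left(-4 \right)} = \left(-17319 + 26686\right) + 1 = 9367 + 1 = 9368$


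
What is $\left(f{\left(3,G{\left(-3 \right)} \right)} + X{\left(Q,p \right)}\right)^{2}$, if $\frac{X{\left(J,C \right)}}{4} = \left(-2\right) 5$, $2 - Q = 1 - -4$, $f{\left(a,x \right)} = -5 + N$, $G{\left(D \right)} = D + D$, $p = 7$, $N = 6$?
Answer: $1521$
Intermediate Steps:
$G{\left(D \right)} = 2 D$
$f{\left(a,x \right)} = 1$ ($f{\left(a,x \right)} = -5 + 6 = 1$)
$Q = -3$ ($Q = 2 - \left(1 - -4\right) = 2 - \left(1 + 4\right) = 2 - 5 = -3$)
$X{\left(J,C \right)} = -40$ ($X{\left(J,C \right)} = 4 \left(\left(-2\right) 5\right) = 4 \left(-10\right) = -40$)
$\left(f{\left(3,G{\left(-3 \right)} \right)} + X{\left(Q,p \right)}\right)^{2} = \left(1 - 40\right)^{2} = \left(-39\right)^{2} = 1521$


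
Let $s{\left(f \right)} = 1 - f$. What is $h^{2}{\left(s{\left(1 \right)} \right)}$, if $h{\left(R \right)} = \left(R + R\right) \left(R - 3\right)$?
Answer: $0$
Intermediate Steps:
$h{\left(R \right)} = 2 R \left(-3 + R\right)$
$h^{2}{\left(s{\left(1 \right)} \right)} = \left(2 \left(1 - 1\right) \left(-3 + \left(1 - 1\right)\right)\right)^{2} = \left(2 \cdot 0 \left(-3 + 0\right)\right)^{2} = \left(2 \cdot 0 \left(-3\right)\right)^{2} = 0^{2} = 0$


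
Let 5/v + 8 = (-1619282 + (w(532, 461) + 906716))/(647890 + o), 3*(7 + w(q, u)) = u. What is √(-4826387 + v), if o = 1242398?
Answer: 11*I*√900119758085458547/4750417 ≈ 2196.9*I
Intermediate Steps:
w(q, u) = -7 + u/3
v = -2835432/4750417 (v = 5/(-8 + (-1619282 + ((-7 + (⅓)*461) + 906716))/(647890 + 1242398)) = 5/(-8 + (-1619282 + ((-7 + 461/3) + 906716))/1890288) = 5/(-8 + (-1619282 + (440/3 + 906716))*(1/1890288)) = 5/(-8 + (-1619282 + 2720588/3)*(1/1890288)) = 5/(-8 - 2137258/3*1/1890288) = 5/(-8 - 1068629/2835432) = 5/(-23752085/2835432) = 5*(-2835432/23752085) = -2835432/4750417 ≈ -0.59688)
√(-4826387 + v) = √(-4826387 - 2835432/4750417) = √(-22927353688811/4750417) = 11*I*√900119758085458547/4750417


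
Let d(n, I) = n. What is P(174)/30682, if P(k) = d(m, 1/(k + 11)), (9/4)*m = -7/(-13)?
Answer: 14/1794897 ≈ 7.7999e-6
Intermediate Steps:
m = 28/117 (m = 4*(-7/(-13))/9 = 4*(-7*(-1/13))/9 = (4/9)*(7/13) = 28/117 ≈ 0.23932)
P(k) = 28/117
P(174)/30682 = (28/117)/30682 = (28/117)*(1/30682) = 14/1794897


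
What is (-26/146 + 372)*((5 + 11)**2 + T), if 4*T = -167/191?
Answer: 5304203631/55772 ≈ 95105.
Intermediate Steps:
T = -167/764 (T = (-167/191)/4 = (-167*1/191)/4 = (1/4)*(-167/191) = -167/764 ≈ -0.21859)
(-26/146 + 372)*((5 + 11)**2 + T) = (-26/146 + 372)*((5 + 11)**2 - 167/764) = (-26*1/146 + 372)*(16**2 - 167/764) = (-13/73 + 372)*(256 - 167/764) = (27143/73)*(195417/764) = 5304203631/55772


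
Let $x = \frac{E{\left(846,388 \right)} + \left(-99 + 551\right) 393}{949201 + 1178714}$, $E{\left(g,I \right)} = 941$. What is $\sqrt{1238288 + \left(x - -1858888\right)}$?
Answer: $\frac{\sqrt{1558231356840890395}}{709305} \approx 1759.9$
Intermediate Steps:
$x = \frac{178577}{2127915}$ ($x = \frac{941 + \left(-99 + 551\right) 393}{949201 + 1178714} = \frac{941 + 452 \cdot 393}{2127915} = \left(941 + 177636\right) \frac{1}{2127915} = 178577 \cdot \frac{1}{2127915} = \frac{178577}{2127915} \approx 0.083921$)
$\sqrt{1238288 + \left(x - -1858888\right)} = \sqrt{1238288 + \left(\frac{178577}{2127915} - -1858888\right)} = \sqrt{1238288 + \left(\frac{178577}{2127915} + 1858888\right)} = \sqrt{1238288 + \frac{3955555837097}{2127915}} = \sqrt{\frac{6590527446617}{2127915}} = \frac{\sqrt{1558231356840890395}}{709305}$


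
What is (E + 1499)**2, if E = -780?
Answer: 516961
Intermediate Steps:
(E + 1499)**2 = (-780 + 1499)**2 = 719**2 = 516961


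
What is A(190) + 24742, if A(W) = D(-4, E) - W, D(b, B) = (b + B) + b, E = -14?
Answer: 24530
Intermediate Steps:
D(b, B) = B + 2*b (D(b, B) = (B + b) + b = B + 2*b)
A(W) = -22 - W (A(W) = (-14 + 2*(-4)) - W = (-14 - 8) - W = -22 - W)
A(190) + 24742 = (-22 - 1*190) + 24742 = (-22 - 190) + 24742 = -212 + 24742 = 24530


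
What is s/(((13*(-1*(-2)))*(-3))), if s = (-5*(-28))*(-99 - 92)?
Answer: 13370/39 ≈ 342.82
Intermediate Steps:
s = -26740 (s = 140*(-191) = -26740)
s/(((13*(-1*(-2)))*(-3))) = -26740/((13*(-1*(-2)))*(-3)) = -26740/((13*2)*(-3)) = -26740/(26*(-3)) = -26740/(-78) = -26740*(-1/78) = 13370/39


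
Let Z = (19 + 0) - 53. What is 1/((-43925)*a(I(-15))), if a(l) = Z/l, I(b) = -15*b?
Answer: 9/59738 ≈ 0.00015066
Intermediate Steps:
Z = -34 (Z = 19 - 53 = -34)
a(l) = -34/l
1/((-43925)*a(I(-15))) = 1/((-43925)*((-34/((-15*(-15)))))) = -1/(43925*((-34/225))) = -1/(43925*((-34*1/225))) = -1/(43925*(-34/225)) = -1/43925*(-225/34) = 9/59738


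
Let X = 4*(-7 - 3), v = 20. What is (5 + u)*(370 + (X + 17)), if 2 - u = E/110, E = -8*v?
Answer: 32271/11 ≈ 2933.7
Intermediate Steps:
X = -40 (X = 4*(-10) = -40)
E = -160 (E = -8*20 = -160)
u = 38/11 (u = 2 - (-160)/110 = 2 - 1*(-16/11) = 2 + 16/11 = 38/11 ≈ 3.4545)
(5 + u)*(370 + (X + 17)) = (5 + 38/11)*(370 + (-40 + 17)) = 93*(370 - 23)/11 = (93/11)*347 = 32271/11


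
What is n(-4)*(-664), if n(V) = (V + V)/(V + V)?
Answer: -664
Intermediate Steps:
n(V) = 1 (n(V) = (2*V)/((2*V)) = (2*V)*(1/(2*V)) = 1)
n(-4)*(-664) = 1*(-664) = -664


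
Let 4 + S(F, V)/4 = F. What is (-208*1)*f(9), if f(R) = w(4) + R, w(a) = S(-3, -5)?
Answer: 3952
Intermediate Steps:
S(F, V) = -16 + 4*F
w(a) = -28 (w(a) = -16 + 4*(-3) = -16 - 12 = -28)
f(R) = -28 + R
(-208*1)*f(9) = (-208*1)*(-28 + 9) = -208*(-19) = 3952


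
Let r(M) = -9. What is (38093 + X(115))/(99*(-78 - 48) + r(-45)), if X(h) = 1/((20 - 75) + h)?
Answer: -2285581/748980 ≈ -3.0516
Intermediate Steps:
X(h) = 1/(-55 + h)
(38093 + X(115))/(99*(-78 - 48) + r(-45)) = (38093 + 1/(-55 + 115))/(99*(-78 - 48) - 9) = (38093 + 1/60)/(99*(-126) - 9) = (38093 + 1/60)/(-12474 - 9) = (2285581/60)/(-12483) = (2285581/60)*(-1/12483) = -2285581/748980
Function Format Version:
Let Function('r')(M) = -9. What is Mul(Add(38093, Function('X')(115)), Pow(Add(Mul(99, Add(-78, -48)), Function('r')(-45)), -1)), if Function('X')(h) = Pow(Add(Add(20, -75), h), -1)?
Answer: Rational(-2285581, 748980) ≈ -3.0516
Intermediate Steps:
Function('X')(h) = Pow(Add(-55, h), -1)
Mul(Add(38093, Function('X')(115)), Pow(Add(Mul(99, Add(-78, -48)), Function('r')(-45)), -1)) = Mul(Add(38093, Pow(Add(-55, 115), -1)), Pow(Add(Mul(99, Add(-78, -48)), -9), -1)) = Mul(Add(38093, Pow(60, -1)), Pow(Add(Mul(99, -126), -9), -1)) = Mul(Add(38093, Rational(1, 60)), Pow(Add(-12474, -9), -1)) = Mul(Rational(2285581, 60), Pow(-12483, -1)) = Mul(Rational(2285581, 60), Rational(-1, 12483)) = Rational(-2285581, 748980)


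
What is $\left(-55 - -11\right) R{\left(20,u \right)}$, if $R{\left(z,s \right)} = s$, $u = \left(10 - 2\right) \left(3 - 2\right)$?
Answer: $-352$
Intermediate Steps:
$u = 8$ ($u = 8 \left(3 + \left(-3 + 1\right)\right) = 8 \left(3 - 2\right) = 8 \cdot 1 = 8$)
$\left(-55 - -11\right) R{\left(20,u \right)} = \left(-55 - -11\right) 8 = \left(-55 + 11\right) 8 = \left(-44\right) 8 = -352$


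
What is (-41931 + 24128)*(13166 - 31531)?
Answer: 326952095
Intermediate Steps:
(-41931 + 24128)*(13166 - 31531) = -17803*(-18365) = 326952095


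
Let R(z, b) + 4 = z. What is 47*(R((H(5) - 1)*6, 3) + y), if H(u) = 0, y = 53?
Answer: 2021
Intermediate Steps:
R(z, b) = -4 + z
47*(R((H(5) - 1)*6, 3) + y) = 47*((-4 + (0 - 1)*6) + 53) = 47*((-4 - 1*6) + 53) = 47*((-4 - 6) + 53) = 47*(-10 + 53) = 47*43 = 2021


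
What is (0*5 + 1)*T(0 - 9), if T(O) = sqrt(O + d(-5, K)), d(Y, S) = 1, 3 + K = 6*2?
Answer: 2*I*sqrt(2) ≈ 2.8284*I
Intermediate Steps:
K = 9 (K = -3 + 6*2 = -3 + 12 = 9)
T(O) = sqrt(1 + O) (T(O) = sqrt(O + 1) = sqrt(1 + O))
(0*5 + 1)*T(0 - 9) = (0*5 + 1)*sqrt(1 + (0 - 9)) = (0 + 1)*sqrt(1 - 9) = 1*sqrt(-8) = 1*(2*I*sqrt(2)) = 2*I*sqrt(2)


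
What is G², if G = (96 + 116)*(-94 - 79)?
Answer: 1345128976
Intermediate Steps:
G = -36676 (G = 212*(-173) = -36676)
G² = (-36676)² = 1345128976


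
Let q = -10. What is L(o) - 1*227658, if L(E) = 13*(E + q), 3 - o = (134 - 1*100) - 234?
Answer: -225149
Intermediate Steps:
o = 203 (o = 3 - ((134 - 1*100) - 234) = 3 - ((134 - 100) - 234) = 3 - (34 - 234) = 3 - 1*(-200) = 3 + 200 = 203)
L(E) = -130 + 13*E (L(E) = 13*(E - 10) = 13*(-10 + E) = -130 + 13*E)
L(o) - 1*227658 = (-130 + 13*203) - 1*227658 = (-130 + 2639) - 227658 = 2509 - 227658 = -225149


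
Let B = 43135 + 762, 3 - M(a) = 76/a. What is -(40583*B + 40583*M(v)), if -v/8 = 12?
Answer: -42759019877/24 ≈ -1.7816e+9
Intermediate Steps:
v = -96 (v = -8*12 = -96)
M(a) = 3 - 76/a
B = 43897
-(40583*B + 40583*M(v)) = -(1781593700 + 771077/24) = -40583/(1/((3 + 19/24) + 43897)) = -40583/(1/(91/24 + 43897)) = -40583/(1/(1053619/24)) = -40583/24/1053619 = -40583*1053619/24 = -42759019877/24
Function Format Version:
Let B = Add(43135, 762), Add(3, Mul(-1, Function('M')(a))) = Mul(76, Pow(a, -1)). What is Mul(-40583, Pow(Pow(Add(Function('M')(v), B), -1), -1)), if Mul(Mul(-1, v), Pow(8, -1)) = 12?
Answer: Rational(-42759019877, 24) ≈ -1.7816e+9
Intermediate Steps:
v = -96 (v = Mul(-8, 12) = -96)
Function('M')(a) = Add(3, Mul(-76, Pow(a, -1))) (Function('M')(a) = Add(3, Mul(-1, Mul(76, Pow(a, -1)))) = Add(3, Mul(-76, Pow(a, -1))))
B = 43897
Mul(-40583, Pow(Pow(Add(Function('M')(v), B), -1), -1)) = Mul(-40583, Pow(Pow(Add(Add(3, Mul(-76, Pow(-96, -1))), 43897), -1), -1)) = Mul(-40583, Pow(Pow(Add(Add(3, Mul(-76, Rational(-1, 96))), 43897), -1), -1)) = Mul(-40583, Pow(Pow(Add(Add(3, Rational(19, 24)), 43897), -1), -1)) = Mul(-40583, Pow(Pow(Add(Rational(91, 24), 43897), -1), -1)) = Mul(-40583, Pow(Pow(Rational(1053619, 24), -1), -1)) = Mul(-40583, Pow(Rational(24, 1053619), -1)) = Mul(-40583, Rational(1053619, 24)) = Rational(-42759019877, 24)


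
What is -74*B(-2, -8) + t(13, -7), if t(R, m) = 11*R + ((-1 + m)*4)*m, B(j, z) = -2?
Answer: 515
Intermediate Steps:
t(R, m) = 11*R + m*(-4 + 4*m) (t(R, m) = 11*R + (-4 + 4*m)*m = 11*R + m*(-4 + 4*m))
-74*B(-2, -8) + t(13, -7) = -74*(-2) + (-4*(-7) + 4*(-7)**2 + 11*13) = 148 + (28 + 4*49 + 143) = 148 + (28 + 196 + 143) = 148 + 367 = 515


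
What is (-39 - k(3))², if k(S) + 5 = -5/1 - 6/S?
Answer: 729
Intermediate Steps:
k(S) = -10 - 6/S (k(S) = -5 + (-5/1 - 6/S) = -5 + (-5*1 - 6/S) = -5 + (-5 - 6/S) = -10 - 6/S)
(-39 - k(3))² = (-39 - (-10 - 6/3))² = (-39 - (-10 - 6*⅓))² = (-39 - (-10 - 2))² = (-39 - 1*(-12))² = (-39 + 12)² = (-27)² = 729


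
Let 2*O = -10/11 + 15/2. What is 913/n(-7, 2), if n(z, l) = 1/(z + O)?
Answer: -13529/4 ≈ -3382.3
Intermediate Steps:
O = 145/44 (O = (-10/11 + 15/2)/2 = (1/2)*(145/22) = 145/44 ≈ 3.2955)
n(z, l) = 1/(145/44 + z) (n(z, l) = 1/(z + 145/44) = 1/(145/44 + z))
913/n(-7, 2) = 913/((44/(145 + 44*(-7)))) = 913/((44/(145 - 308))) = 913/((44/(-163))) = 913/((44*(-1/163))) = 913/(-44/163) = 913*(-163/44) = -13529/4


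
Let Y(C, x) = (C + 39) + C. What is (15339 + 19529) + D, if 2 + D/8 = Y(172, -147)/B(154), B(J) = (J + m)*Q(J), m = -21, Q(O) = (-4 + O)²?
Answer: 26073653266/748125 ≈ 34852.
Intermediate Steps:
Y(C, x) = 39 + 2*C (Y(C, x) = (39 + C) + C = 39 + 2*C)
B(J) = (-4 + J)²*(-21 + J) (B(J) = (J - 21)*(-4 + J)² = (-21 + J)*(-4 + J)² = (-4 + J)²*(-21 + J))
D = -11969234/748125 (D = -16 + 8*((39 + 2*172)/(((-4 + 154)²*(-21 + 154)))) = -16 + 8*((39 + 344)/((150²*133))) = -16 + 8*(383/((22500*133))) = -16 + 8*(383/2992500) = -16 + 766/748125 = -11969234/748125 ≈ -15.999)
(15339 + 19529) + D = (15339 + 19529) - 11969234/748125 = 34868 - 11969234/748125 = 26073653266/748125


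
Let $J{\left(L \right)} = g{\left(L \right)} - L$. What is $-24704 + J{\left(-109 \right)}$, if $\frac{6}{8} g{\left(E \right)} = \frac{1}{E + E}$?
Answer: $- \frac{8042567}{327} \approx -24595.0$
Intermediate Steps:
$g{\left(E \right)} = \frac{2}{3 E}$ ($g{\left(E \right)} = \frac{4}{3 \left(E + E\right)} = \frac{4}{3 \cdot 2 E} = \frac{4 \frac{1}{2 E}}{3} = \frac{2}{3 E}$)
$J{\left(L \right)} = - L + \frac{2}{3 L}$ ($J{\left(L \right)} = \frac{2}{3 L} - L = - L + \frac{2}{3 L}$)
$-24704 + J{\left(-109 \right)} = -24704 + \left(\left(-1\right) \left(-109\right) + \frac{2}{3 \left(-109\right)}\right) = -24704 + \left(109 + \frac{2}{3} \left(- \frac{1}{109}\right)\right) = -24704 + \left(109 - \frac{2}{327}\right) = -24704 + \frac{35641}{327} = - \frac{8042567}{327}$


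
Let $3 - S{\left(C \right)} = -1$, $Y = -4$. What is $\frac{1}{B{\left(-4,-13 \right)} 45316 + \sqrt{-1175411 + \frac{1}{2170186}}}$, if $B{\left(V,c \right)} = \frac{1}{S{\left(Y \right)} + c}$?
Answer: $- \frac{885097338984}{4663183146145261} - \frac{81 i \sqrt{5535841737337988770}}{4663183146145261} \approx -0.00018981 - 4.0869 \cdot 10^{-5} i$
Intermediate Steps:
$S{\left(C \right)} = 4$ ($S{\left(C \right)} = 3 - -1 = 3 + 1 = 4$)
$B{\left(V,c \right)} = \frac{1}{4 + c}$
$\frac{1}{B{\left(-4,-13 \right)} 45316 + \sqrt{-1175411 + \frac{1}{2170186}}} = \frac{1}{\frac{1}{4 - 13} \cdot 45316 + \sqrt{-1175411 + \frac{1}{2170186}}} = \frac{1}{\frac{1}{-9} \cdot 45316 + \sqrt{-1175411 + \frac{1}{2170186}}} = \frac{1}{\left(- \frac{1}{9}\right) 45316 + \sqrt{- \frac{2550860496445}{2170186}}} = \frac{1}{- \frac{45316}{9} + \frac{i \sqrt{5535841737337988770}}{2170186}}$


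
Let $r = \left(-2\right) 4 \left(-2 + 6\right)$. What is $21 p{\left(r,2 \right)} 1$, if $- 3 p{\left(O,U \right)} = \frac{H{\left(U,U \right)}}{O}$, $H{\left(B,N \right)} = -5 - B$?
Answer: $- \frac{49}{32} \approx -1.5313$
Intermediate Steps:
$r = -32$ ($r = \left(-8\right) 4 = -32$)
$p{\left(O,U \right)} = - \frac{-5 - U}{3 O}$ ($p{\left(O,U \right)} = - \frac{\left(-5 - U\right) \frac{1}{O}}{3} = - \frac{\frac{1}{O} \left(-5 - U\right)}{3} = - \frac{-5 - U}{3 O}$)
$21 p{\left(r,2 \right)} 1 = 21 \frac{5 + 2}{3 \left(-32\right)} 1 = 21 \cdot \frac{1}{3} \left(- \frac{1}{32}\right) 7 \cdot 1 = 21 \left(- \frac{7}{96}\right) 1 = \left(- \frac{49}{32}\right) 1 = - \frac{49}{32}$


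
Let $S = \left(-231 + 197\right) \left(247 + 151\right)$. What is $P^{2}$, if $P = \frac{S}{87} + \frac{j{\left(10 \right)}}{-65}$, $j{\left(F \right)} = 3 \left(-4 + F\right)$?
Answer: $\frac{776418273316}{31979025} \approx 24279.0$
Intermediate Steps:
$j{\left(F \right)} = -12 + 3 F$
$S = -13532$ ($S = \left(-34\right) 398 = -13532$)
$P = - \frac{881146}{5655}$ ($P = - \frac{13532}{87} + \frac{-12 + 3 \cdot 10}{-65} = \left(-13532\right) \frac{1}{87} + \left(-12 + 30\right) \left(- \frac{1}{65}\right) = - \frac{13532}{87} + 18 \left(- \frac{1}{65}\right) = - \frac{13532}{87} - \frac{18}{65} = - \frac{881146}{5655} \approx -155.82$)
$P^{2} = \left(- \frac{881146}{5655}\right)^{2} = \frac{776418273316}{31979025}$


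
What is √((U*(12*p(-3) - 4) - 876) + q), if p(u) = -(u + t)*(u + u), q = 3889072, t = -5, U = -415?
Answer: 8*√64514 ≈ 2032.0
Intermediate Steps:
p(u) = -2*u*(-5 + u) (p(u) = -(u - 5)*(u + u) = -(-5 + u)*2*u = -2*u*(-5 + u))
√((U*(12*p(-3) - 4) - 876) + q) = √((-415*(12*(2*(-3)*(5 - 1*(-3))) - 4) - 876) + 3889072) = √((-415*(12*(2*(-3)*(5 + 3)) - 4) - 876) + 3889072) = √((-415*(12*(2*(-3)*8) - 4) - 876) + 3889072) = √((-415*(12*(-48) - 4) - 876) + 3889072) = √((-415*(-576 - 4) - 876) + 3889072) = √((-415*(-580) - 876) + 3889072) = √((240700 - 876) + 3889072) = √(239824 + 3889072) = √4128896 = 8*√64514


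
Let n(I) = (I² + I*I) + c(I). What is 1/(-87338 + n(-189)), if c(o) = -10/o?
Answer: -189/3004334 ≈ -6.2909e-5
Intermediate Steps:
n(I) = -10/I + 2*I² (n(I) = (I² + I*I) - 10/I = (I² + I²) - 10/I = 2*I² - 10/I = -10/I + 2*I²)
1/(-87338 + n(-189)) = 1/(-87338 + 2*(-5 + (-189)³)/(-189)) = 1/(-87338 + 2*(-1/189)*(-5 - 6751269)) = 1/(-87338 + 2*(-1/189)*(-6751274)) = 1/(-87338 + 13502548/189) = 1/(-3004334/189) = -189/3004334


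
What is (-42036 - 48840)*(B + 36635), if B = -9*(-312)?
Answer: -3584422068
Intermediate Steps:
B = 2808
(-42036 - 48840)*(B + 36635) = (-42036 - 48840)*(2808 + 36635) = -90876*39443 = -3584422068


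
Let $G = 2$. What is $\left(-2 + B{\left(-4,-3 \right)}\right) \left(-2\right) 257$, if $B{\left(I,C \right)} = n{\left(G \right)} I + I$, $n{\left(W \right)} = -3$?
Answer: $-3084$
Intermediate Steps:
$B{\left(I,C \right)} = - 2 I$ ($B{\left(I,C \right)} = - 3 I + I = - 2 I$)
$\left(-2 + B{\left(-4,-3 \right)}\right) \left(-2\right) 257 = \left(-2 - -8\right) \left(-2\right) 257 = \left(-2 + 8\right) \left(-2\right) 257 = 6 \left(-2\right) 257 = \left(-12\right) 257 = -3084$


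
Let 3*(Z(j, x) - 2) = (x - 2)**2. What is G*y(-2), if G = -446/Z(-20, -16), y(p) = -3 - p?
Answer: 223/55 ≈ 4.0545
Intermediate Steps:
Z(j, x) = 2 + (-2 + x)**2/3 (Z(j, x) = 2 + (x - 2)**2/3 = 2 + (-2 + x)**2/3)
G = -223/55 (G = -446/(2 + (-2 - 16)**2/3) = -446/(2 + (1/3)*(-18)**2) = -446/(2 + (1/3)*324) = -446/(2 + 108) = -446/110 = -446*1/110 = -223/55 ≈ -4.0545)
G*y(-2) = -223*(-3 - 1*(-2))/55 = -223*(-3 + 2)/55 = -223/55*(-1) = 223/55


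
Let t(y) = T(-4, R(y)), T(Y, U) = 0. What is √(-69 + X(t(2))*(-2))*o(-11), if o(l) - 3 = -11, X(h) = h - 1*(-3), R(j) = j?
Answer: -40*I*√3 ≈ -69.282*I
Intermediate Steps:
t(y) = 0
X(h) = 3 + h (X(h) = h + 3 = 3 + h)
o(l) = -8 (o(l) = 3 - 11 = -8)
√(-69 + X(t(2))*(-2))*o(-11) = √(-69 + (3 + 0)*(-2))*(-8) = √(-69 + 3*(-2))*(-8) = √(-69 - 6)*(-8) = √(-75)*(-8) = (5*I*√3)*(-8) = -40*I*√3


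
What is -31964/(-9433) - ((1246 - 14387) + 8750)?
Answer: 41452267/9433 ≈ 4394.4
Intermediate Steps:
-31964/(-9433) - ((1246 - 14387) + 8750) = -31964*(-1/9433) - (-13141 + 8750) = 31964/9433 - 1*(-4391) = 31964/9433 + 4391 = 41452267/9433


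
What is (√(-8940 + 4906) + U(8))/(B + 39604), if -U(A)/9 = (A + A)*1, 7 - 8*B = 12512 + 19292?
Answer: -1152/285035 + 8*I*√4034/285035 ≈ -0.0040416 + 0.0017826*I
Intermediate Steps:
B = -31797/8 (B = 7/8 - (12512 + 19292)/8 = 7/8 - ⅛*31804 = 7/8 - 7951/2 = -31797/8 ≈ -3974.6)
U(A) = -18*A (U(A) = -9*(A + A) = -9*2*A = -18*A)
(√(-8940 + 4906) + U(8))/(B + 39604) = (√(-8940 + 4906) - 18*8)/(-31797/8 + 39604) = (√(-4034) - 144)/(285035/8) = (I*√4034 - 144)*(8/285035) = (-144 + I*√4034)*(8/285035) = -1152/285035 + 8*I*√4034/285035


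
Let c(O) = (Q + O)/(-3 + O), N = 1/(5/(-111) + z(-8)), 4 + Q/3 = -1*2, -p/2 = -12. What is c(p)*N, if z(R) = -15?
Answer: -111/5845 ≈ -0.018991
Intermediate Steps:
p = 24 (p = -2*(-12) = 24)
Q = -18 (Q = -12 + 3*(-1*2) = -12 + 3*(-2) = -12 - 6 = -18)
N = -111/1670 (N = 1/(5/(-111) - 15) = 1/(5*(-1/111) - 15) = 1/(-5/111 - 15) = 1/(-1670/111) = -111/1670 ≈ -0.066467)
c(O) = (-18 + O)/(-3 + O)
c(p)*N = ((-18 + 24)/(-3 + 24))*(-111/1670) = (6/21)*(-111/1670) = ((1/21)*6)*(-111/1670) = (2/7)*(-111/1670) = -111/5845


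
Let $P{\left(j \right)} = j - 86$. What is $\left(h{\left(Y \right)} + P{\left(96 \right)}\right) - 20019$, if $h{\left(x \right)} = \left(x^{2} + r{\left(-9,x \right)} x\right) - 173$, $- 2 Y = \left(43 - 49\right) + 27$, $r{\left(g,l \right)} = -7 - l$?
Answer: $- \frac{40217}{2} \approx -20109.0$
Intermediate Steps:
$P{\left(j \right)} = -86 + j$
$Y = - \frac{21}{2}$ ($Y = - \frac{\left(43 - 49\right) + 27}{2} = - \frac{-6 + 27}{2} = \left(- \frac{1}{2}\right) 21 = - \frac{21}{2} \approx -10.5$)
$h{\left(x \right)} = -173 + x^{2} + x \left(-7 - x\right)$ ($h{\left(x \right)} = \left(x^{2} + \left(-7 - x\right) x\right) - 173 = \left(x^{2} + x \left(-7 - x\right)\right) - 173 = -173 + x^{2} + x \left(-7 - x\right)$)
$\left(h{\left(Y \right)} + P{\left(96 \right)}\right) - 20019 = \left(\left(-173 - - \frac{147}{2}\right) + \left(-86 + 96\right)\right) - 20019 = \left(\left(-173 + \frac{147}{2}\right) + 10\right) - 20019 = \left(- \frac{199}{2} + 10\right) - 20019 = - \frac{179}{2} - 20019 = - \frac{40217}{2}$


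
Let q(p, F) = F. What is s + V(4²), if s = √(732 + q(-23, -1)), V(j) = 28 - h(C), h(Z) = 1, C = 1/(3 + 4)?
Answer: 27 + √731 ≈ 54.037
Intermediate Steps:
C = ⅐ (C = 1/7 = ⅐ ≈ 0.14286)
V(j) = 27 (V(j) = 28 - 1*1 = 28 - 1 = 27)
s = √731 (s = √(732 - 1) = √731 ≈ 27.037)
s + V(4²) = √731 + 27 = 27 + √731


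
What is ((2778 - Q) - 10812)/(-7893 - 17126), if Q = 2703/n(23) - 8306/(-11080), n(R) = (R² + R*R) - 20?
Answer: 7703160519/23978709980 ≈ 0.32125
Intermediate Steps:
n(R) = -20 + 2*R² (n(R) = (R² + R²) - 20 = 2*R² - 20 = -20 + 2*R²)
Q = 3214239/958420 (Q = 2703/(-20 + 2*23²) - 8306/(-11080) = 2703/(-20 + 2*529) - 8306*(-1/11080) = 2703/(-20 + 1058) + 4153/5540 = 2703/1038 + 4153/5540 = 2703*(1/1038) + 4153/5540 = 901/346 + 4153/5540 = 3214239/958420 ≈ 3.3537)
((2778 - Q) - 10812)/(-7893 - 17126) = ((2778 - 1*3214239/958420) - 10812)/(-7893 - 17126) = ((2778 - 3214239/958420) - 10812)/(-25019) = (2659276521/958420 - 10812)*(-1/25019) = -7703160519/958420*(-1/25019) = 7703160519/23978709980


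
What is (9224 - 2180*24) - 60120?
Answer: -103216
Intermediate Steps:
(9224 - 2180*24) - 60120 = (9224 - 52320) - 60120 = -43096 - 60120 = -103216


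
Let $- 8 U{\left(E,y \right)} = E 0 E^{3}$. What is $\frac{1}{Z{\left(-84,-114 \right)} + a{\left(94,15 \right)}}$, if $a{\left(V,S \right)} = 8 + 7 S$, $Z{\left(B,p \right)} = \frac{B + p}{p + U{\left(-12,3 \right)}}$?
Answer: $\frac{19}{2180} \approx 0.0087156$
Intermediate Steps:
$U{\left(E,y \right)} = 0$ ($U{\left(E,y \right)} = - \frac{E 0 E^{3}}{8} = - \frac{0 E^{3}}{8} = \left(- \frac{1}{8}\right) 0 = 0$)
$Z{\left(B,p \right)} = \frac{B + p}{p}$ ($Z{\left(B,p \right)} = \frac{B + p}{p + 0} = \frac{B + p}{p}$)
$\frac{1}{Z{\left(-84,-114 \right)} + a{\left(94,15 \right)}} = \frac{1}{\frac{-84 - 114}{-114} + \left(8 + 7 \cdot 15\right)} = \frac{1}{\left(- \frac{1}{114}\right) \left(-198\right) + \left(8 + 105\right)} = \frac{1}{\frac{33}{19} + 113} = \frac{1}{\frac{2180}{19}} = \frac{19}{2180}$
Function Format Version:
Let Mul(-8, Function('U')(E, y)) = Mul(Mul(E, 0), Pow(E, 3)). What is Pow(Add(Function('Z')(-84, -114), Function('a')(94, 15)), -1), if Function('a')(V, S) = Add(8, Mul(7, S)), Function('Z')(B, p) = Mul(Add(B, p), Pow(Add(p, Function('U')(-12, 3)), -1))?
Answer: Rational(19, 2180) ≈ 0.0087156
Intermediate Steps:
Function('U')(E, y) = 0 (Function('U')(E, y) = Mul(Rational(-1, 8), Mul(Mul(E, 0), Pow(E, 3))) = Mul(Rational(-1, 8), Mul(0, Pow(E, 3))) = Mul(Rational(-1, 8), 0) = 0)
Function('Z')(B, p) = Mul(Pow(p, -1), Add(B, p)) (Function('Z')(B, p) = Mul(Add(B, p), Pow(Add(p, 0), -1)) = Mul(Add(B, p), Pow(p, -1)) = Mul(Pow(p, -1), Add(B, p)))
Pow(Add(Function('Z')(-84, -114), Function('a')(94, 15)), -1) = Pow(Add(Mul(Pow(-114, -1), Add(-84, -114)), Add(8, Mul(7, 15))), -1) = Pow(Add(Mul(Rational(-1, 114), -198), Add(8, 105)), -1) = Pow(Add(Rational(33, 19), 113), -1) = Pow(Rational(2180, 19), -1) = Rational(19, 2180)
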